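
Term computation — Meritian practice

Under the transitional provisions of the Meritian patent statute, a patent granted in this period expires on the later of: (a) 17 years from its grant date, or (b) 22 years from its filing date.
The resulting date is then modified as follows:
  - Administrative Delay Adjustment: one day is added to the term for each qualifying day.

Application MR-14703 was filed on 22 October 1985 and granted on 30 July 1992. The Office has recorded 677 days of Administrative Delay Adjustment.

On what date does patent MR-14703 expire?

(a) grant + 17 years → 30 July 2009.
(b) filing + 22 years → 22 October 2007.
Later of the two: 30 July 2009.
Administrative Delay Adjustment: +677 days → 7 June 2011.

2011-06-07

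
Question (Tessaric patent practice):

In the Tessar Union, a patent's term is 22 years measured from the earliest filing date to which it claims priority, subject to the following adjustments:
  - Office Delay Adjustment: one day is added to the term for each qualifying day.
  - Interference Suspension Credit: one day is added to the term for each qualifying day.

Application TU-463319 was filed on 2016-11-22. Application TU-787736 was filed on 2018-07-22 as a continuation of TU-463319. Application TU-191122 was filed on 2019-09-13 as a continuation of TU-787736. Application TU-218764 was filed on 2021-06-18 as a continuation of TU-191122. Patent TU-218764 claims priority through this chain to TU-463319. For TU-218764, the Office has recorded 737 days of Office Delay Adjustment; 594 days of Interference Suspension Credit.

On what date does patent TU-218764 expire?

July 15, 2042

Earliest priority filing: 22 November 2016.
Base term: 22 November 2016 + 22 years → 22 November 2038.
Office Delay Adjustment: +737 days → 28 November 2040.
Interference Suspension Credit: +594 days → 15 July 2042.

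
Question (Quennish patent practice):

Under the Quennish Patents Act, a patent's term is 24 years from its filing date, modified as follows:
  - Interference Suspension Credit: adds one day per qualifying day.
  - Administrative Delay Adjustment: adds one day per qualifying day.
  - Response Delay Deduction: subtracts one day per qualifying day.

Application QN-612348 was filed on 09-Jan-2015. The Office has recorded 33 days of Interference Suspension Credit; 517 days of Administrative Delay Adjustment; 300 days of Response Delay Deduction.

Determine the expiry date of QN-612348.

2039-09-16

Base term: filing date + 24 years → 9 January 2039.
Interference Suspension Credit: +33 days → 11 February 2039.
Administrative Delay Adjustment: +517 days → 12 July 2040.
Response Delay Deduction: −300 days → 16 September 2039.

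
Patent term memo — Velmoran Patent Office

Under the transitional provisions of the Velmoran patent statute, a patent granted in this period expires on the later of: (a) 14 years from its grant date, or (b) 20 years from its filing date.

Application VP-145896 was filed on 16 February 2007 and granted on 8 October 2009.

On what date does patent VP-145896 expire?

(a) grant + 14 years → 8 October 2023.
(b) filing + 20 years → 16 February 2027.
Later of the two: 16 February 2027.

2027-02-16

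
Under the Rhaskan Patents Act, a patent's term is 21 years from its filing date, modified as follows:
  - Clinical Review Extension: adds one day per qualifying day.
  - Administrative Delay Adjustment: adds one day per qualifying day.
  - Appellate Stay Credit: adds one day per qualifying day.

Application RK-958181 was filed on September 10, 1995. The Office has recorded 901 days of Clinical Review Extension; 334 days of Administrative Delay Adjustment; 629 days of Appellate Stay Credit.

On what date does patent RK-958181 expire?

October 18, 2021

Base term: filing date + 21 years → 10 September 2016.
Clinical Review Extension: +901 days → 28 February 2019.
Administrative Delay Adjustment: +334 days → 28 January 2020.
Appellate Stay Credit: +629 days → 18 October 2021.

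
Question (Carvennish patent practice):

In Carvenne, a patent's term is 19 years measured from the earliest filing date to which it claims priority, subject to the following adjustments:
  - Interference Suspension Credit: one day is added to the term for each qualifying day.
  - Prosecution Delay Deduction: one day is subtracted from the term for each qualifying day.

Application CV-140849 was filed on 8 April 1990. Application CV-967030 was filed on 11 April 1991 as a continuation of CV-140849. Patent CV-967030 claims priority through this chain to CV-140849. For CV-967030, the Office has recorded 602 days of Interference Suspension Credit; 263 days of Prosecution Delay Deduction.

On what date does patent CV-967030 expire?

2010-03-13

Earliest priority filing: 8 April 1990.
Base term: 8 April 1990 + 19 years → 8 April 2009.
Interference Suspension Credit: +602 days → 1 December 2010.
Prosecution Delay Deduction: −263 days → 13 March 2010.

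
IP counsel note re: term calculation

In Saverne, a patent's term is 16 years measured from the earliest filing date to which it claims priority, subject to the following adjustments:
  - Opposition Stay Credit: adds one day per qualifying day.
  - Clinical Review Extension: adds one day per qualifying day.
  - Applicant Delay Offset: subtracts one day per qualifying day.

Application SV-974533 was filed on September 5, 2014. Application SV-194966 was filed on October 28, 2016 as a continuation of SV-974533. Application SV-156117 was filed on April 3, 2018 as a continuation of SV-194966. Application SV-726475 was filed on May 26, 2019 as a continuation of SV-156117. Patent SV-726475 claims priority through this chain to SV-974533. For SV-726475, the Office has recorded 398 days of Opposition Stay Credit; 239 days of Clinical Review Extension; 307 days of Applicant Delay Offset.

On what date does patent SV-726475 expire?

August 1, 2031

Earliest priority filing: 5 September 2014.
Base term: 5 September 2014 + 16 years → 5 September 2030.
Opposition Stay Credit: +398 days → 8 October 2031.
Clinical Review Extension: +239 days → 3 June 2032.
Applicant Delay Offset: −307 days → 1 August 2031.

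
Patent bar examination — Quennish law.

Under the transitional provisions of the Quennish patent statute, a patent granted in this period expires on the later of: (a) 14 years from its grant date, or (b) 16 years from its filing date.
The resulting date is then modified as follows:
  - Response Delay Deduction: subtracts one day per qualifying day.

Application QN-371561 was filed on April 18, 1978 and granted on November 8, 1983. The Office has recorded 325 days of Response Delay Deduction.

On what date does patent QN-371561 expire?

December 18, 1996

(a) grant + 14 years → 8 November 1997.
(b) filing + 16 years → 18 April 1994.
Later of the two: 8 November 1997.
Response Delay Deduction: −325 days → 18 December 1996.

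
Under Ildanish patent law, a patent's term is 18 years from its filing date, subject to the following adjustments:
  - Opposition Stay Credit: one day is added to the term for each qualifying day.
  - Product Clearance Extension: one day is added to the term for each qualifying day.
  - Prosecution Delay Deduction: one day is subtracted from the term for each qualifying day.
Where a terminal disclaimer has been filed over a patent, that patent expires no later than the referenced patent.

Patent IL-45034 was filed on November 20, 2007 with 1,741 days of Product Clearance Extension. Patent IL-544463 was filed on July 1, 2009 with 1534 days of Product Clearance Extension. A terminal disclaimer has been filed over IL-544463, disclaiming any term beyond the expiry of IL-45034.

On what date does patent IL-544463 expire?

Natural term of IL-544463:
  Base: filing + 18 years → 1 July 2027.
  Product Clearance Extension: +1534 days → 12 September 2031.
Expiry of referenced patent IL-45034:
  Base: filing + 18 years → 20 November 2025.
  Product Clearance Extension: +1741 days → 27 August 2030.
Terminal disclaimer: IL-544463 expires on the earlier of 12 September 2031 and 27 August 2030.

2030-08-27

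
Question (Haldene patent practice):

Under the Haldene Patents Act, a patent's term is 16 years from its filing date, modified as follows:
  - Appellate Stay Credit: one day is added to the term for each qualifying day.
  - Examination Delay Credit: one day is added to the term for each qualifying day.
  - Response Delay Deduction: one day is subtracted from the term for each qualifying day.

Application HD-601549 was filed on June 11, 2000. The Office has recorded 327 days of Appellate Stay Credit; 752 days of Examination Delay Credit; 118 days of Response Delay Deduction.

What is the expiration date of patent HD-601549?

Base term: filing date + 16 years → 11 June 2016.
Appellate Stay Credit: +327 days → 4 May 2017.
Examination Delay Credit: +752 days → 26 May 2019.
Response Delay Deduction: −118 days → 28 January 2019.

2019-01-28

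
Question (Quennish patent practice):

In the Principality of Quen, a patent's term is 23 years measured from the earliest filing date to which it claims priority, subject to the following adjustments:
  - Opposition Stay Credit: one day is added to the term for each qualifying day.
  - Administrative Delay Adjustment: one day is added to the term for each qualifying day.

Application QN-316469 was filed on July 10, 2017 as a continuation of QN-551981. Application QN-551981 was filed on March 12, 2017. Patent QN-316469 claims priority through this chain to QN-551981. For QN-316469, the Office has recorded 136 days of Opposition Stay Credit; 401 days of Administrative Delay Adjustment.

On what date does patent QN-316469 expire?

August 31, 2041

Earliest priority filing: 12 March 2017.
Base term: 12 March 2017 + 23 years → 12 March 2040.
Opposition Stay Credit: +136 days → 26 July 2040.
Administrative Delay Adjustment: +401 days → 31 August 2041.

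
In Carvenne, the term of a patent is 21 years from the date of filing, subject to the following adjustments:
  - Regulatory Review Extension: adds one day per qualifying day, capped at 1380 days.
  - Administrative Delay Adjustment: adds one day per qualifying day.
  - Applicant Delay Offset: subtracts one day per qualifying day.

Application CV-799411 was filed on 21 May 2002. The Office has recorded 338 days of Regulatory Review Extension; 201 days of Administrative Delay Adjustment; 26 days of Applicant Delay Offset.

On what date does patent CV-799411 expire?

2024-10-15

Base term: filing date + 21 years → 21 May 2023.
Regulatory Review Extension: 338 days (within the 1380-day cap) → +338 days → 23 April 2024.
Administrative Delay Adjustment: +201 days → 10 November 2024.
Applicant Delay Offset: −26 days → 15 October 2024.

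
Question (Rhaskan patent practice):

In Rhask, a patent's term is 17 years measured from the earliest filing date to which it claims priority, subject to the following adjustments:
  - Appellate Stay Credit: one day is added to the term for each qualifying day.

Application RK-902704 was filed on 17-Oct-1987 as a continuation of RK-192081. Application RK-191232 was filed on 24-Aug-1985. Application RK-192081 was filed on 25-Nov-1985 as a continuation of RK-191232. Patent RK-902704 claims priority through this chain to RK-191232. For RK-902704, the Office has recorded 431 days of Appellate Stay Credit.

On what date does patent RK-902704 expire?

October 29, 2003

Earliest priority filing: 24 August 1985.
Base term: 24 August 1985 + 17 years → 24 August 2002.
Appellate Stay Credit: +431 days → 29 October 2003.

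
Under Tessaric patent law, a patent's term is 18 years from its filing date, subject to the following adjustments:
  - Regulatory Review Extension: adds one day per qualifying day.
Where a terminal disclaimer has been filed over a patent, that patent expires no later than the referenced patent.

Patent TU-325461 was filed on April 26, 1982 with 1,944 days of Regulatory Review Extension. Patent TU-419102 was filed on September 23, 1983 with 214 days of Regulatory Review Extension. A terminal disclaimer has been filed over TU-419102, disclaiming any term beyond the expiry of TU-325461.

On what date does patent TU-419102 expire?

Natural term of TU-419102:
  Base: filing + 18 years → 23 September 2001.
  Regulatory Review Extension: +214 days → 25 April 2002.
Expiry of referenced patent TU-325461:
  Base: filing + 18 years → 26 April 2000.
  Regulatory Review Extension: +1944 days → 22 August 2005.
Terminal disclaimer: TU-419102 expires on the earlier of 25 April 2002 and 22 August 2005.

2002-04-25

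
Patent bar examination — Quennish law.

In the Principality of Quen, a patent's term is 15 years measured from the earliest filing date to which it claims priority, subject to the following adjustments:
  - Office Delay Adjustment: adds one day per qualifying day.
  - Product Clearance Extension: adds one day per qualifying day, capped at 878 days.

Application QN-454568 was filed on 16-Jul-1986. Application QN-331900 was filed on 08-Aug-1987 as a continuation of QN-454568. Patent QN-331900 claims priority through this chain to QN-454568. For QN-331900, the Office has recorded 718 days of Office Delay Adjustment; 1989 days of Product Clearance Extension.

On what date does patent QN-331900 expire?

Earliest priority filing: 16 July 1986.
Base term: 16 July 1986 + 15 years → 16 July 2001.
Office Delay Adjustment: +718 days → 4 July 2003.
Product Clearance Extension: 1989 days claimed exceeds the 878-day cap, so +878 days → 28 November 2005.

2005-11-28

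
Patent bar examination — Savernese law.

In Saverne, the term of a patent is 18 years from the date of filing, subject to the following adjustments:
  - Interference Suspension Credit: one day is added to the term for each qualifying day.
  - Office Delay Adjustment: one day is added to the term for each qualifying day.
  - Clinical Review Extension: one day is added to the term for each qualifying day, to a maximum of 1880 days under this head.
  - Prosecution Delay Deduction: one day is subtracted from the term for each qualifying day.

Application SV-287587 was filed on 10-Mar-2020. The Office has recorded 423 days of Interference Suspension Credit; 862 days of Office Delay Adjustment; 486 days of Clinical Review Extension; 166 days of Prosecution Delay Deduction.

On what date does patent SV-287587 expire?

Base term: filing date + 18 years → 10 March 2038.
Interference Suspension Credit: +423 days → 7 May 2039.
Office Delay Adjustment: +862 days → 15 September 2041.
Clinical Review Extension: 486 days (within the 1880-day cap) → +486 days → 14 January 2043.
Prosecution Delay Deduction: −166 days → 1 August 2042.

August 1, 2042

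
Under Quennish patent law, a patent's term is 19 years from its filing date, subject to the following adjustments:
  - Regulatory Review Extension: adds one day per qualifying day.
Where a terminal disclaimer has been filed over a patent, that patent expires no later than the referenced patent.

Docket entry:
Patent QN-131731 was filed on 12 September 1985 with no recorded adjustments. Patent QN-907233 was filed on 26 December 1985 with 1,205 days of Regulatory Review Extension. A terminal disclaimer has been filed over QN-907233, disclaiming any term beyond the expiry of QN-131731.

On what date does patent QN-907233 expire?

Natural term of QN-907233:
  Base: filing + 19 years → 26 December 2004.
  Regulatory Review Extension: +1205 days → 14 April 2008.
Expiry of referenced patent QN-131731:
  Base: filing + 19 years → 12 September 2004.
Terminal disclaimer: QN-907233 expires on the earlier of 14 April 2008 and 12 September 2004.

2004-09-12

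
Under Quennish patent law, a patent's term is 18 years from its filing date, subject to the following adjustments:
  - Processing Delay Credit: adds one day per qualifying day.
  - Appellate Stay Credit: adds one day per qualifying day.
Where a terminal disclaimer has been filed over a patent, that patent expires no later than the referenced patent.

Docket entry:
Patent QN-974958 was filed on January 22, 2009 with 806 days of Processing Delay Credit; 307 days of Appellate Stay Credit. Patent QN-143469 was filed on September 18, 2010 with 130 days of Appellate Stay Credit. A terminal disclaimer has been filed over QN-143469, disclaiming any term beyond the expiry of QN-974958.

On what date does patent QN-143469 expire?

Natural term of QN-143469:
  Base: filing + 18 years → 18 September 2028.
  Appellate Stay Credit: +130 days → 26 January 2029.
Expiry of referenced patent QN-974958:
  Base: filing + 18 years → 22 January 2027.
  Processing Delay Credit: +806 days → 7 April 2029.
  Appellate Stay Credit: +307 days → 8 February 2030.
Terminal disclaimer: QN-143469 expires on the earlier of 26 January 2029 and 8 February 2030.

2029-01-26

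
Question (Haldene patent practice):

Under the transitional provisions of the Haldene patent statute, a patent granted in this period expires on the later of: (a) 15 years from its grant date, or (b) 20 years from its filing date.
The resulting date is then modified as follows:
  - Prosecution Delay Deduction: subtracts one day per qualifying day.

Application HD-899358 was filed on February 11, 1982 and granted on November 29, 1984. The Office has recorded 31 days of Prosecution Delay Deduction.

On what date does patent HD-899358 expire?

(a) grant + 15 years → 29 November 1999.
(b) filing + 20 years → 11 February 2002.
Later of the two: 11 February 2002.
Prosecution Delay Deduction: −31 days → 11 January 2002.

2002-01-11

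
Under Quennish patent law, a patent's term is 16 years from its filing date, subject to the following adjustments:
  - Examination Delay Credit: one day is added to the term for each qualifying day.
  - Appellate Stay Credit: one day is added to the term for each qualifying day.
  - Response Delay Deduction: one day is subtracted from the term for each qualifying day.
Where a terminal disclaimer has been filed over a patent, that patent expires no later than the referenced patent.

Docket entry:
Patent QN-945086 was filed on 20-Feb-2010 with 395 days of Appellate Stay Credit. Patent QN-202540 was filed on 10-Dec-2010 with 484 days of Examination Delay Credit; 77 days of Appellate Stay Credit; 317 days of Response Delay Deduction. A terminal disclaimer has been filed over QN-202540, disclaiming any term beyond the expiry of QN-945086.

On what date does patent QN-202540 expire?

Natural term of QN-202540:
  Base: filing + 16 years → 10 December 2026.
  Examination Delay Credit: +484 days → 7 April 2028.
  Appellate Stay Credit: +77 days → 23 June 2028.
  Response Delay Deduction: −317 days → 11 August 2027.
Expiry of referenced patent QN-945086:
  Base: filing + 16 years → 20 February 2026.
  Appellate Stay Credit: +395 days → 22 March 2027.
Terminal disclaimer: QN-202540 expires on the earlier of 11 August 2027 and 22 March 2027.

2027-03-22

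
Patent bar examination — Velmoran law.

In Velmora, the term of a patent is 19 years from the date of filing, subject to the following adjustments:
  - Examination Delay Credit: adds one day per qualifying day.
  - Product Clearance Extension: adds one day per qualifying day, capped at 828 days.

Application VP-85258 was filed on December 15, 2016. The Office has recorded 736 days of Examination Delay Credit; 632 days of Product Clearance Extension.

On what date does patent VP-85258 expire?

Base term: filing date + 19 years → 15 December 2035.
Examination Delay Credit: +736 days → 20 December 2037.
Product Clearance Extension: 632 days (within the 828-day cap) → +632 days → 13 September 2039.

2039-09-13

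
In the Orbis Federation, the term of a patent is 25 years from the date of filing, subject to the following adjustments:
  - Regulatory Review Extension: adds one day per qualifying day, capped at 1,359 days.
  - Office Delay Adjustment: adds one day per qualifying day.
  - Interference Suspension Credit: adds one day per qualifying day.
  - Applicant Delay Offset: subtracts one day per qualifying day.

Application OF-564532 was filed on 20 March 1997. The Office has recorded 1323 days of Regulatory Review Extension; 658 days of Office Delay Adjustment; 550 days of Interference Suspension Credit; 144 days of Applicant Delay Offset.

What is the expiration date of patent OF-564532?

Base term: filing date + 25 years → 20 March 2022.
Regulatory Review Extension: 1323 days (within the 1359-day cap) → +1323 days → 2 November 2025.
Office Delay Adjustment: +658 days → 22 August 2027.
Interference Suspension Credit: +550 days → 22 February 2029.
Applicant Delay Offset: −144 days → 1 October 2028.

October 1, 2028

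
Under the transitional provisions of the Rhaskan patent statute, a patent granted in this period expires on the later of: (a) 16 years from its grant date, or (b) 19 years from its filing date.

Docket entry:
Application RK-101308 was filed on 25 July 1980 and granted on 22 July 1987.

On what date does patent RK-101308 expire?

(a) grant + 16 years → 22 July 2003.
(b) filing + 19 years → 25 July 1999.
Later of the two: 22 July 2003.

2003-07-22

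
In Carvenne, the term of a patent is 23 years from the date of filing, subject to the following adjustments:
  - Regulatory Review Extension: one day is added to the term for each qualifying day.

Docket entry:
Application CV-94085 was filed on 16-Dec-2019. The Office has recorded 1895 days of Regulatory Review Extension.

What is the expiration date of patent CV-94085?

2048-02-23

Base term: filing date + 23 years → 16 December 2042.
Regulatory Review Extension: +1895 days → 23 February 2048.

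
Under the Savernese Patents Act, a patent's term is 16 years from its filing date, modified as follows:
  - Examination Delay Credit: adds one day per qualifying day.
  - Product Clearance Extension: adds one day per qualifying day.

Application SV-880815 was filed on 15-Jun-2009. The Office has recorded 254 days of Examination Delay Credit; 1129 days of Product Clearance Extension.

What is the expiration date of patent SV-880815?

2029-03-29

Base term: filing date + 16 years → 15 June 2025.
Examination Delay Credit: +254 days → 24 February 2026.
Product Clearance Extension: +1129 days → 29 March 2029.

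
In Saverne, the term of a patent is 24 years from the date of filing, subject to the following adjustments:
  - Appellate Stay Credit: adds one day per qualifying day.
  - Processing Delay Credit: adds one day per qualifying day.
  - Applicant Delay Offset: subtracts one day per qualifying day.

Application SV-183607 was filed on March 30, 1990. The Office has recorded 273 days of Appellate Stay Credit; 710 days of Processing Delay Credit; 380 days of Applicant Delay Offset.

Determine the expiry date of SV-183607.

November 23, 2015

Base term: filing date + 24 years → 30 March 2014.
Appellate Stay Credit: +273 days → 28 December 2014.
Processing Delay Credit: +710 days → 7 December 2016.
Applicant Delay Offset: −380 days → 23 November 2015.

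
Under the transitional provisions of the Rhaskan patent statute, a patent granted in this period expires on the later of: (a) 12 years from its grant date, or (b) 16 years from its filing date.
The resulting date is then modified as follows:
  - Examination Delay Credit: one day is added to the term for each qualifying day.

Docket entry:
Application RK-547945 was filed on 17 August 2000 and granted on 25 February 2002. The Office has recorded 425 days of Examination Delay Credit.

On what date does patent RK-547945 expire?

October 16, 2017

(a) grant + 12 years → 25 February 2014.
(b) filing + 16 years → 17 August 2016.
Later of the two: 17 August 2016.
Examination Delay Credit: +425 days → 16 October 2017.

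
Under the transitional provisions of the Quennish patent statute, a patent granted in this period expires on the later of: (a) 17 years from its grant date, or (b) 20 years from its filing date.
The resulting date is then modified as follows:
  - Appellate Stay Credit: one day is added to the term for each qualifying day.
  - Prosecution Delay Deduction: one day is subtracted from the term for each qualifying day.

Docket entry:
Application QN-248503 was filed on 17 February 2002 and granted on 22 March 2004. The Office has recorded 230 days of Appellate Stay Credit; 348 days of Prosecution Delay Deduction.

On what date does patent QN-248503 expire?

October 22, 2021

(a) grant + 17 years → 22 March 2021.
(b) filing + 20 years → 17 February 2022.
Later of the two: 17 February 2022.
Appellate Stay Credit: +230 days → 5 October 2022.
Prosecution Delay Deduction: −348 days → 22 October 2021.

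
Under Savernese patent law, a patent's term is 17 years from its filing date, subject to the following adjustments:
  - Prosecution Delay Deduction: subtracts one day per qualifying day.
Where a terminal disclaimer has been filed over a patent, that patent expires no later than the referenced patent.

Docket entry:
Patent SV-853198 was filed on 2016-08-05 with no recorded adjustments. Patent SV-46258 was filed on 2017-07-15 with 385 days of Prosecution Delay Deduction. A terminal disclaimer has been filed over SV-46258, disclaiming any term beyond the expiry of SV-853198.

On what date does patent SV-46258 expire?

2033-06-25

Natural term of SV-46258:
  Base: filing + 17 years → 15 July 2034.
  Prosecution Delay Deduction: −385 days → 25 June 2033.
Expiry of referenced patent SV-853198:
  Base: filing + 17 years → 5 August 2033.
Terminal disclaimer: SV-46258 expires on the earlier of 25 June 2033 and 5 August 2033.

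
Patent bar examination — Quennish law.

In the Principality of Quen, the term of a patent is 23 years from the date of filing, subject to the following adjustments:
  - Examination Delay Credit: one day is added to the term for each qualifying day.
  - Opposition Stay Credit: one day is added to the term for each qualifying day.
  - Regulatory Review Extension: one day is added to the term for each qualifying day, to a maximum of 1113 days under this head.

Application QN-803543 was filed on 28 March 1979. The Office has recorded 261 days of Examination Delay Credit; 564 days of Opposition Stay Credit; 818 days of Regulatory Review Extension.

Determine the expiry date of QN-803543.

September 26, 2006

Base term: filing date + 23 years → 28 March 2002.
Examination Delay Credit: +261 days → 14 December 2002.
Opposition Stay Credit: +564 days → 30 June 2004.
Regulatory Review Extension: 818 days (within the 1113-day cap) → +818 days → 26 September 2006.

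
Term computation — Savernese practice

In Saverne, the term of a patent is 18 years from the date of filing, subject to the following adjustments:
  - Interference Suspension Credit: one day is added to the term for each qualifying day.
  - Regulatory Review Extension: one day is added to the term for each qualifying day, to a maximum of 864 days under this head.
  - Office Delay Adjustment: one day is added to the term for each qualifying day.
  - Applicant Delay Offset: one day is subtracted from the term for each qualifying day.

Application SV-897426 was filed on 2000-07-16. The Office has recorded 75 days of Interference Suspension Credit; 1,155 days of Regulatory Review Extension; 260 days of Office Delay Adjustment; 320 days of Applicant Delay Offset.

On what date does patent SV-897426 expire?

Base term: filing date + 18 years → 16 July 2018.
Interference Suspension Credit: +75 days → 29 September 2018.
Regulatory Review Extension: 1155 days claimed exceeds the 864-day cap, so +864 days → 9 February 2021.
Office Delay Adjustment: +260 days → 27 October 2021.
Applicant Delay Offset: −320 days → 11 December 2020.

2020-12-11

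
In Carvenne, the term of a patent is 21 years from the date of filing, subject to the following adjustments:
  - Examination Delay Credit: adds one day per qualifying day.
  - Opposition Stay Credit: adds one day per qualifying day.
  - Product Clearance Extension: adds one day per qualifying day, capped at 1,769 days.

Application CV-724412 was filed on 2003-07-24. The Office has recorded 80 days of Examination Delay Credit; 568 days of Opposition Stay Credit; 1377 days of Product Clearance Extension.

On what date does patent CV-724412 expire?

February 8, 2030

Base term: filing date + 21 years → 24 July 2024.
Examination Delay Credit: +80 days → 12 October 2024.
Opposition Stay Credit: +568 days → 3 May 2026.
Product Clearance Extension: 1377 days (within the 1769-day cap) → +1377 days → 8 February 2030.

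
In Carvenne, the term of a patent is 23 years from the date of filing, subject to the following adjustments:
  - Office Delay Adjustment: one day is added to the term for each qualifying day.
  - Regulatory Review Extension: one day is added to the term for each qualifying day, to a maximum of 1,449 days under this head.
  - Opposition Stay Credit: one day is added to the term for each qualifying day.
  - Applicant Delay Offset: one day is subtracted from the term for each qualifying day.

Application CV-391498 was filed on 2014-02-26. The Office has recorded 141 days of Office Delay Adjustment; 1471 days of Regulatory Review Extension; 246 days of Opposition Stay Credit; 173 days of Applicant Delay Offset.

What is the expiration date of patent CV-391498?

2041-09-16

Base term: filing date + 23 years → 26 February 2037.
Office Delay Adjustment: +141 days → 17 July 2037.
Regulatory Review Extension: 1471 days claimed exceeds the 1449-day cap, so +1449 days → 5 July 2041.
Opposition Stay Credit: +246 days → 8 March 2042.
Applicant Delay Offset: −173 days → 16 September 2041.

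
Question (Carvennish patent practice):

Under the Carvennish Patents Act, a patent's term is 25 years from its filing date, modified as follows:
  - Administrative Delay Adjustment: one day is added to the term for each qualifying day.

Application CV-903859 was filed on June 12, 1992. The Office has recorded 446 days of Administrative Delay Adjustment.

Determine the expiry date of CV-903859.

Base term: filing date + 25 years → 12 June 2017.
Administrative Delay Adjustment: +446 days → 1 September 2018.

September 1, 2018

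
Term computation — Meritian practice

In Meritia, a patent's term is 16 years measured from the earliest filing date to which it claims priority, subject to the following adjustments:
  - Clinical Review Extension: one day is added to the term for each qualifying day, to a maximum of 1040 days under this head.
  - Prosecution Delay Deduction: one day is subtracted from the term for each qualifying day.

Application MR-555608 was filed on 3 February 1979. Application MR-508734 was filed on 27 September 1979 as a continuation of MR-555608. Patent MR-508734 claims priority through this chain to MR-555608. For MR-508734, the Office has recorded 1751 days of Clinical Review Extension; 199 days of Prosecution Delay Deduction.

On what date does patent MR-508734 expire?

Earliest priority filing: 3 February 1979.
Base term: 3 February 1979 + 16 years → 3 February 1995.
Clinical Review Extension: 1751 days claimed exceeds the 1040-day cap, so +1040 days → 9 December 1997.
Prosecution Delay Deduction: −199 days → 24 May 1997.

1997-05-24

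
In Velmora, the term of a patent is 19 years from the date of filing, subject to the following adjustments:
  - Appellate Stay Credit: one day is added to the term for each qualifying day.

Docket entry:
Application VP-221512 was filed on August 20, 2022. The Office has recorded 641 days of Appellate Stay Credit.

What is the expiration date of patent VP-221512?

May 23, 2043

Base term: filing date + 19 years → 20 August 2041.
Appellate Stay Credit: +641 days → 23 May 2043.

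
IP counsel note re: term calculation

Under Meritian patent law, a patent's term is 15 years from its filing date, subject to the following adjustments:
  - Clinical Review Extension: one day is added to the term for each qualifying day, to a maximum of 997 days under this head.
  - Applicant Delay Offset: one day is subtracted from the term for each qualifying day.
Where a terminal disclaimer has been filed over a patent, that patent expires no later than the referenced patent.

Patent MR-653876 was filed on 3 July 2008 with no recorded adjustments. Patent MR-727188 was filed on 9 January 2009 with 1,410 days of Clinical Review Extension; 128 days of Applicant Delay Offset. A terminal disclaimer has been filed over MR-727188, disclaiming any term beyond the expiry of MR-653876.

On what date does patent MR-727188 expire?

Natural term of MR-727188:
  Base: filing + 15 years → 9 January 2024.
  Clinical Review Extension: 1410 days claimed exceeds the 997-day cap, so +997 days → 2 October 2026.
  Applicant Delay Offset: −128 days → 27 May 2026.
Expiry of referenced patent MR-653876:
  Base: filing + 15 years → 3 July 2023.
Terminal disclaimer: MR-727188 expires on the earlier of 27 May 2026 and 3 July 2023.

July 3, 2023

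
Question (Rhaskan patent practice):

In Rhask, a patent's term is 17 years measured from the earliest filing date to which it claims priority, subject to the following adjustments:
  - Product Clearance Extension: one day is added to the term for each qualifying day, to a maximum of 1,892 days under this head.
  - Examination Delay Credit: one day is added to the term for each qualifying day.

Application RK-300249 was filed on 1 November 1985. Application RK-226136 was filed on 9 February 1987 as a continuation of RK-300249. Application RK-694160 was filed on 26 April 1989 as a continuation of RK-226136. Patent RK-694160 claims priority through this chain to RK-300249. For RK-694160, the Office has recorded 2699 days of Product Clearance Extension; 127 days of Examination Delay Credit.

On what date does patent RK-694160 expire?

2008-05-12

Earliest priority filing: 1 November 1985.
Base term: 1 November 1985 + 17 years → 1 November 2002.
Product Clearance Extension: 2699 days claimed exceeds the 1892-day cap, so +1892 days → 6 January 2008.
Examination Delay Credit: +127 days → 12 May 2008.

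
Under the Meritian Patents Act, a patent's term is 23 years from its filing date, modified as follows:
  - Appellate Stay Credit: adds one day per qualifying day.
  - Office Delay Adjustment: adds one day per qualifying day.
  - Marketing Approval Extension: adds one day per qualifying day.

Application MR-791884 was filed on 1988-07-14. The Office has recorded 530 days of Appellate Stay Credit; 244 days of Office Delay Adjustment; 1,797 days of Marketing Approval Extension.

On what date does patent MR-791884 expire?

July 28, 2018

Base term: filing date + 23 years → 14 July 2011.
Appellate Stay Credit: +530 days → 25 December 2012.
Office Delay Adjustment: +244 days → 26 August 2013.
Marketing Approval Extension: +1797 days → 28 July 2018.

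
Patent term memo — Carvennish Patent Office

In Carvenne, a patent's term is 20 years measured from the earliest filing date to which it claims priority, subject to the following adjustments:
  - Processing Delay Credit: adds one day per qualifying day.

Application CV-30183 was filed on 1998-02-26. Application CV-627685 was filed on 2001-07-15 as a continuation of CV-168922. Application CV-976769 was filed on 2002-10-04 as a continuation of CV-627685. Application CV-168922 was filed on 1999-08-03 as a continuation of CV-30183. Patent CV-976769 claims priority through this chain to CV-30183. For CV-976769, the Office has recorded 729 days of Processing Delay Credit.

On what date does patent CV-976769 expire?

Earliest priority filing: 26 February 1998.
Base term: 26 February 1998 + 20 years → 26 February 2018.
Processing Delay Credit: +729 days → 25 February 2020.

February 25, 2020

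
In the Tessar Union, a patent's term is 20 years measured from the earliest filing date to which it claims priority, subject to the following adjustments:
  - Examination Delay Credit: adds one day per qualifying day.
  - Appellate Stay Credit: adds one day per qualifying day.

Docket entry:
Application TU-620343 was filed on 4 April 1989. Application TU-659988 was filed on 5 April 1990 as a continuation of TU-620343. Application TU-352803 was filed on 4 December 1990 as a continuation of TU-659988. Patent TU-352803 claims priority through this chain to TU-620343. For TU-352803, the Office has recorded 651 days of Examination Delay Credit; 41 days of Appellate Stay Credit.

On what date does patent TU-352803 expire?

2011-02-25

Earliest priority filing: 4 April 1989.
Base term: 4 April 1989 + 20 years → 4 April 2009.
Examination Delay Credit: +651 days → 15 January 2011.
Appellate Stay Credit: +41 days → 25 February 2011.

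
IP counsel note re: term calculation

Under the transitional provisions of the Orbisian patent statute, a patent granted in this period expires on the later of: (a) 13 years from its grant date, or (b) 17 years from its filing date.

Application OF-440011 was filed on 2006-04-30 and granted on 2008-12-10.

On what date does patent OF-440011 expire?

(a) grant + 13 years → 10 December 2021.
(b) filing + 17 years → 30 April 2023.
Later of the two: 30 April 2023.

2023-04-30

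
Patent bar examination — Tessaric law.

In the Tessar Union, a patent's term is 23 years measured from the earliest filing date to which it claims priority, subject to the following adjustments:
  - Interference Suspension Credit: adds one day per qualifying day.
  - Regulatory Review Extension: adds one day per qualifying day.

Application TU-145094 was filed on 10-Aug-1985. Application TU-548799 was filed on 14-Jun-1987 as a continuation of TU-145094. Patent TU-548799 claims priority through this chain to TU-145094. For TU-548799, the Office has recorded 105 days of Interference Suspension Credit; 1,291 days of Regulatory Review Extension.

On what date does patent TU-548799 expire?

2012-06-06

Earliest priority filing: 10 August 1985.
Base term: 10 August 1985 + 23 years → 10 August 2008.
Interference Suspension Credit: +105 days → 23 November 2008.
Regulatory Review Extension: +1291 days → 6 June 2012.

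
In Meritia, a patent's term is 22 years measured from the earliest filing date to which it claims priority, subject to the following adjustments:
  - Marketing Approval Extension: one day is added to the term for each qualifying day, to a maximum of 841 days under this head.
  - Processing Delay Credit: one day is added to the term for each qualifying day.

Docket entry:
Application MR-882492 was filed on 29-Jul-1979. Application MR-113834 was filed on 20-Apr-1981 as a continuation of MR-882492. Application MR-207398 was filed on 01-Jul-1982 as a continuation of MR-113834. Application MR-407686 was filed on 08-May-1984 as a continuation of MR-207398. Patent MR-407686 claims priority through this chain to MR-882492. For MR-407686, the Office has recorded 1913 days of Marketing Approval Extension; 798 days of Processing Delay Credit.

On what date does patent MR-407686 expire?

January 23, 2006

Earliest priority filing: 29 July 1979.
Base term: 29 July 1979 + 22 years → 29 July 2001.
Marketing Approval Extension: 1913 days claimed exceeds the 841-day cap, so +841 days → 17 November 2003.
Processing Delay Credit: +798 days → 23 January 2006.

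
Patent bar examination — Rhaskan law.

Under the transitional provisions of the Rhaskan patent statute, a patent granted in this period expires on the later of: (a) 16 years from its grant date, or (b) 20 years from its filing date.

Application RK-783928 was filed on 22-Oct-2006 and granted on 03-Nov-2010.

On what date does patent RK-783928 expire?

November 3, 2026

(a) grant + 16 years → 3 November 2026.
(b) filing + 20 years → 22 October 2026.
Later of the two: 3 November 2026.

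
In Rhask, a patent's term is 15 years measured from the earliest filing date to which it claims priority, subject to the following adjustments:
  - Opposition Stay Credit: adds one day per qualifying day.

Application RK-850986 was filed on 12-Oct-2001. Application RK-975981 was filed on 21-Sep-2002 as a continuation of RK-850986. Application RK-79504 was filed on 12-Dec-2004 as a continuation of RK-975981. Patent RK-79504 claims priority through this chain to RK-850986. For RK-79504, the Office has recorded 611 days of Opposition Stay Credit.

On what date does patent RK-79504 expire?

June 15, 2018

Earliest priority filing: 12 October 2001.
Base term: 12 October 2001 + 15 years → 12 October 2016.
Opposition Stay Credit: +611 days → 15 June 2018.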